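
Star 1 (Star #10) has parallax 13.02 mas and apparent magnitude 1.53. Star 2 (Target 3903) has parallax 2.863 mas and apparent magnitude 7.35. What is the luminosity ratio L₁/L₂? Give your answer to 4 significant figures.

L₁/L₂ = 10.29

d₁ = 1/p₁ = 1/0.01302″ = 76.805 pc; d₂ = 1/p₂ = 1/0.002863″ = 349.28 pc.
M₁ = m₁ − 5 log₁₀ d₁ + 5 = 1.53 − 9.4269 + 5 = -2.8969.
M₂ = 7.35 − 12.7159 + 5 = -0.3659.
L₁/L₂ = 10^(0.4(M₂ − M₁)) = 10^(0.4 × 2.5310) = 10^1.01240 = 10.29.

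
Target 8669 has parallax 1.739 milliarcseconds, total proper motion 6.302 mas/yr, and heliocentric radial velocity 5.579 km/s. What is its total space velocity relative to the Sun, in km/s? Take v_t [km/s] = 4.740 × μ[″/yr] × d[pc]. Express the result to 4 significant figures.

18.06 km/s

d = 1/p = 1/0.001739″ = 575.04 pc.
μ = 6.302 mas/yr = 0.006302 ″/yr.
v_t = 4.740 μ d = 4.740 × 0.006302 × 575.04 = 17.177 km/s.
v = √(v_r² + v_t²) = √(5.579² + 17.177²) = √326.175 = 18.06 km/s.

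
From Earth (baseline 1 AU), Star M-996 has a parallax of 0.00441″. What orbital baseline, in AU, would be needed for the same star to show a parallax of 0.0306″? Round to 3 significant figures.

6.94 AU

Parallax scales linearly with baseline: p ∝ B, so B = p_target / p_Earth × 1 AU.
B = 0.0306 / 0.00441 = 6.9388 AU.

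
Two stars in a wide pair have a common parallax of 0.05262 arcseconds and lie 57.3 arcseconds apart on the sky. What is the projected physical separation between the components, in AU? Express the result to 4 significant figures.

1089 AU

d = 1/p = 1/0.05262″ = 19.004 pc.
At distance d (pc), an angle of θ arcsec spans θ·d AU: s = 57.3 × 19.004 = 1088.9 AU.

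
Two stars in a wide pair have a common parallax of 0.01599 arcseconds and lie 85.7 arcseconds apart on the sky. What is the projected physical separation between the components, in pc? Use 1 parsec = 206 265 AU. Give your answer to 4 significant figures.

0.02598 pc

d = 1/p = 1/0.01599″ = 62.539 pc.
At distance d (pc), an angle of θ arcsec spans θ·d AU: s = 85.7 × 62.539 = 5359.6 AU.
= 5359.6 / 206265 = 0.025984 pc.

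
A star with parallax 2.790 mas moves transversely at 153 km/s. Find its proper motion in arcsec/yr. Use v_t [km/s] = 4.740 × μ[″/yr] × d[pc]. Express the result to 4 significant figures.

d = 1/p = 1/0.002790″ = 358.42 pc.
μ = v_t / (4.74 d) = 153 / (4.74 × 358.42) = 153 / 1698.9 = 0.090058 ″/yr.

0.09006 arcsec/yr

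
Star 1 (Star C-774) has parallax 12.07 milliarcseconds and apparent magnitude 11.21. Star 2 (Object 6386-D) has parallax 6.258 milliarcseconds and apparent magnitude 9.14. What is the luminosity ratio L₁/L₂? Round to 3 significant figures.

L₁/L₂ = 0.0399

d₁ = 1/p₁ = 1/0.01207″ = 82.85 pc; d₂ = 1/p₂ = 1/0.006258″ = 159.8 pc.
M₁ = m₁ − 5 log₁₀ d₁ + 5 = 11.21 − 9.5915 + 5 = 6.6185.
M₂ = 9.14 − 11.0179 + 5 = 3.1221.
L₁/L₂ = 10^(0.4(M₂ − M₁)) = 10^(0.4 × (-3.4964)) = 10^(-1.39856) = 0.039943.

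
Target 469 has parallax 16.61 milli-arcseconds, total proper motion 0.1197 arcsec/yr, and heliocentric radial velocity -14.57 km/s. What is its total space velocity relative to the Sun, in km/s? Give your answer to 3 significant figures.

37.1 km/s

d = 1/p = 1/0.01661″ = 60.205 pc.
v_t = 4.740 μ d = 4.740 × 0.1197 × 60.205 = 34.159 km/s.
v = √(v_r² + v_t²) = √((-14.57)² + 34.159²) = √1379.12 = 37.137 km/s.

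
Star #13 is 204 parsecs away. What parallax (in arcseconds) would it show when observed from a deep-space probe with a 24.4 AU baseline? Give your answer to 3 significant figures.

p (arcsec) = B (AU) / d (pc).
p = 24.4 / 204 = 0.11961 arcsec.

0.120 arcsec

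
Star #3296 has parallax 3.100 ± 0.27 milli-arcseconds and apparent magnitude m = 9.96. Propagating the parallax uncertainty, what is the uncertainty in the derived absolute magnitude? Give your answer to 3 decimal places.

M = m − 5 log₁₀ d + 5 = m + 5 log₁₀ p + 5, so ∂M/∂p = 5/(p ln 10).
σ_M = (5/ln 10) · (σ_p/p) = 2.1715 × 0.27/3.100 = 2.1715 × 0.087097 = 0.18913.

σ_M = 0.189 mag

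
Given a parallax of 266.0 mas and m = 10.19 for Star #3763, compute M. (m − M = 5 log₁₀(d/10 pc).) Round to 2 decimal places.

d = 1/p = 1/0.2660″ = 3.7594 pc.
m − M = 5 log₁₀(3.7594) − 5 = 2.8756 − 5 = -2.1244.
M = m − (m − M) = 10.19 − (-2.1244) = 12.31.

M = 12.31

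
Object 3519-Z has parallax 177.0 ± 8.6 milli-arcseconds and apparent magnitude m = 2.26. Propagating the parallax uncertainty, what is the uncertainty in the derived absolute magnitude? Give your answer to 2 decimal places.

M = m − 5 log₁₀ d + 5 = m + 5 log₁₀ p + 5, so ∂M/∂p = 5/(p ln 10).
σ_M = (5/ln 10) · (σ_p/p) = 2.1715 × 8.6/177.0 = 2.1715 × 0.048588 = 0.10551.

σ_M = 0.11 mag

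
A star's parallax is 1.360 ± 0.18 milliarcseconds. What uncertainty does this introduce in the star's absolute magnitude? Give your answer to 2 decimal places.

σ_M = 0.29 mag

M = m − 5 log₁₀ d + 5 = m + 5 log₁₀ p + 5, so ∂M/∂p = 5/(p ln 10).
σ_M = (5/ln 10) · (σ_p/p) = 2.1715 × 0.18/1.360 = 2.1715 × 0.13235 = 0.2874.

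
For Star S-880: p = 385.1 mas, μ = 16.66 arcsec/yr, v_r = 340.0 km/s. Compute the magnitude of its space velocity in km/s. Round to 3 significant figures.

397 km/s

d = 1/p = 1/0.3851″ = 2.5967 pc.
v_t = 4.740 μ d = 4.740 × 16.66 × 2.5967 = 205.06 km/s.
v = √(v_r² + v_t²) = √(340.0² + 205.06²) = √157650 = 397.05 km/s.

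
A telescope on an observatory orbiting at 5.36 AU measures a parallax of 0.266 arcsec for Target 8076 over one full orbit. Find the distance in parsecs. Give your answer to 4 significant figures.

With baseline B (in AU) and parallax p (in arcsec), d = B/p parsecs.
d = 5.36 / 0.266 = 20.15 pc.

20.15 pc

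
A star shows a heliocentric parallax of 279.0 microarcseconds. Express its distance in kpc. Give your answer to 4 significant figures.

p = 279.0 microarcseconds = 0.0002790 arcsec.
d = 1/p = 1/0.0002790 = 3584.2 pc.
= 3.5842 kpc.

3.584 kpc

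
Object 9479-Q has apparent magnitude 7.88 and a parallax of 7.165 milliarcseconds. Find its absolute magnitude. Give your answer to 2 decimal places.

M = 2.16

d = 1/p = 1/0.007165″ = 139.57 pc.
m − M = 5 log₁₀(139.57) − 5 = 10.7240 − 5 = 5.7240.
M = m − (m − M) = 7.88 − 5.7240 = 2.16.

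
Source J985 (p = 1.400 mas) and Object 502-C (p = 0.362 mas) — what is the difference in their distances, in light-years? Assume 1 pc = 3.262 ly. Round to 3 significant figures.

6680 ly

d_A = 1/0.001400″ = 714.29 pc; d_B = 1/0.0003620″ = 2762.4 pc.
|d_B − d_A| = |2762.4 − 714.29| = 2048.1 pc = 2048.1 × 3.262 ly = 6680.9 ly.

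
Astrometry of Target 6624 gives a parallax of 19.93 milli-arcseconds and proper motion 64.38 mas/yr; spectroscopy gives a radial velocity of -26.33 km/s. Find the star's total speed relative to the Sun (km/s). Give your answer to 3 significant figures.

30.5 km/s

d = 1/p = 1/0.01993″ = 50.176 pc.
μ = 64.38 mas/yr = 0.06438 ″/yr.
v_t = 4.740 μ d = 4.740 × 0.06438 × 50.176 = 15.312 km/s.
v = √(v_r² + v_t²) = √((-26.33)² + 15.312²) = √927.726 = 30.459 km/s.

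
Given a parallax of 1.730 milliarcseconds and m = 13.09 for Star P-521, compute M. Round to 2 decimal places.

d = 1/p = 1/0.001730″ = 578.03 pc.
m − M = 5 log₁₀(578.03) − 5 = 13.8098 − 5 = 8.8098.
M = m − (m − M) = 13.09 − 8.8098 = 4.28.

M = 4.28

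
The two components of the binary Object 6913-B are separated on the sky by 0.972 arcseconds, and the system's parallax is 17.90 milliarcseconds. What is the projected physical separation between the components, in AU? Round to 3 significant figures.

54.3 AU

d = 1/p = 1/0.01790″ = 55.866 pc.
At distance d (pc), an angle of θ arcsec spans θ·d AU: s = 0.972 × 55.866 = 54.302 AU.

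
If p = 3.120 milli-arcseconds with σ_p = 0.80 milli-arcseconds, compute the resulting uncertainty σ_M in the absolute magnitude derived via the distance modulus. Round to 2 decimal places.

σ_M = 0.56 mag

M = m − 5 log₁₀ d + 5 = m + 5 log₁₀ p + 5, so ∂M/∂p = 5/(p ln 10).
σ_M = (5/ln 10) · (σ_p/p) = 2.1715 × 0.80/3.120 = 2.1715 × 0.25641 = 0.55679.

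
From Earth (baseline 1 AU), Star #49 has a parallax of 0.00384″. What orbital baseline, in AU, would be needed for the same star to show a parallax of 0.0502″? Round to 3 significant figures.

Parallax scales linearly with baseline: p ∝ B, so B = p_target / p_Earth × 1 AU.
B = 0.0502 / 0.00384 = 13.073 AU.

13.1 AU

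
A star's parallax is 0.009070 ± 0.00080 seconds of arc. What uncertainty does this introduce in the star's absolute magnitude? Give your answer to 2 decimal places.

σ_M = 0.19 mag

M = m − 5 log₁₀ d + 5 = m + 5 log₁₀ p + 5, so ∂M/∂p = 5/(p ln 10).
σ_M = (5/ln 10) · (σ_p/p) = 2.1715 × 0.00080/0.009070 = 2.1715 × 0.088203 = 0.19153.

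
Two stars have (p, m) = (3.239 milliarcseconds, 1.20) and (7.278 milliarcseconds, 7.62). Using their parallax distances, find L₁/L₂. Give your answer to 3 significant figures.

d₁ = 1/p₁ = 1/0.003239″ = 308.74 pc; d₂ = 1/p₂ = 1/0.007278″ = 137.4 pc.
M₁ = m₁ − 5 log₁₀ d₁ + 5 = 1.20 − 12.4480 + 5 = -6.2480.
M₂ = 7.62 − 10.6899 + 5 = 1.9301.
L₁/L₂ = 10^(0.4(M₂ − M₁)) = 10^(0.4 × 8.1781) = 10^3.27124 = 1867.4.

L₁/L₂ = 1870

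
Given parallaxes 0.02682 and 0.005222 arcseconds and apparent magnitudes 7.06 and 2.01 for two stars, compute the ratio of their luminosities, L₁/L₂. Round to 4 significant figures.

L₁/L₂ = 0.0003620

d₁ = 1/p₁ = 1/0.02682″ = 37.286 pc; d₂ = 1/p₂ = 1/0.005222″ = 191.5 pc.
M₁ = m₁ − 5 log₁₀ d₁ + 5 = 7.06 − 7.8577 + 5 = 4.2023.
M₂ = 2.01 − 11.4108 + 5 = -4.4008.
L₁/L₂ = 10^(0.4(M₂ − M₁)) = 10^(0.4 × (-8.6031)) = 10^(-3.44124) = 0.00036204.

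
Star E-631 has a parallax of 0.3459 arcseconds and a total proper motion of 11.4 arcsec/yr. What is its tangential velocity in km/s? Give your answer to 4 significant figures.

156.2 km/s

d = 1/p = 1/0.3459″ = 2.891 pc.
v_t = 4.74 × μ × d = 4.74 × 11.4 × 2.891 = 156.22 km/s.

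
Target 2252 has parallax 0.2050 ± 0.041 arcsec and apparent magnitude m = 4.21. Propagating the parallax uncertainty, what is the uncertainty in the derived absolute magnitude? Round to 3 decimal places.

M = m − 5 log₁₀ d + 5 = m + 5 log₁₀ p + 5, so ∂M/∂p = 5/(p ln 10).
σ_M = (5/ln 10) · (σ_p/p) = 2.1715 × 0.041/0.2050 = 2.1715 × 0.2 = 0.4343.

σ_M = 0.434 mag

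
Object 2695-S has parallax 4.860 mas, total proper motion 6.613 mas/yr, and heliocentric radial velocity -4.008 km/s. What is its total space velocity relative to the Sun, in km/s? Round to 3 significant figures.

7.59 km/s

d = 1/p = 1/0.004860″ = 205.76 pc.
μ = 6.613 mas/yr = 0.006613 ″/yr.
v_t = 4.740 μ d = 4.740 × 0.006613 × 205.76 = 6.4497 km/s.
v = √(v_r² + v_t²) = √((-4.008)² + 6.4497²) = √57.6627 = 7.5936 km/s.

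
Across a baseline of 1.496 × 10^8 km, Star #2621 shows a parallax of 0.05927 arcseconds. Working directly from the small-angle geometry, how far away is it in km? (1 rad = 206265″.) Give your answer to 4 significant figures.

5.206 × 10^14 km

θ = 0.05927″ = 0.05927/206265 = 2.8735 × 10^-7 rad.
d = B/θ = (1.496 × 10^8) / (2.8735 × 10^-7) = 5.2062 × 10^14 km.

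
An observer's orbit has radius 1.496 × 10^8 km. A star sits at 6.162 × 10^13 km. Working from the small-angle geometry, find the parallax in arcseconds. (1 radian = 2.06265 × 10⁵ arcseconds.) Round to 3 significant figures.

0.501 arcsec

θ ≈ B/d = (1.496 × 10^8) / (6.162 × 10^13) = 2.4278 × 10^-6 rad.
In arcseconds: 2.4278 × 10^-6 × 206265 = 0.50077″.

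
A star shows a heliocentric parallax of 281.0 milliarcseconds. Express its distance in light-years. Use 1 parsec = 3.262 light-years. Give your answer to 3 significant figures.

p = 281.0 milliarcseconds = 0.2810 arcsec.
d = 1/p = 1/0.2810 = 3.5587 pc.
In light-years: 3.5587 × 3.262 = 11.608 ly.

11.6 light years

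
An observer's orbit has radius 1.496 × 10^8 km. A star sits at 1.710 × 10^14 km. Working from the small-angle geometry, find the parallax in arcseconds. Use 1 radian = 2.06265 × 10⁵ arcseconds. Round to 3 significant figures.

0.180 arcsec

θ ≈ B/d = (1.496 × 10^8) / (1.710 × 10^14) = 8.7485 × 10^-7 rad.
In arcseconds: 8.7485 × 10^-7 × 206265 = 0.18045″.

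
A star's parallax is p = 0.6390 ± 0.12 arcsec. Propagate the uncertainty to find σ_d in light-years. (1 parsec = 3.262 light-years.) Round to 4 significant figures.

d = 1/p, so σ_d = σ_p / p².
σ_d = 0.120 / (0.6390)² = 0.120 / 0.40832 = 0.29389 pc = 0.29389 × 3.262 ly = 0.95867 ly.

0.9587 ly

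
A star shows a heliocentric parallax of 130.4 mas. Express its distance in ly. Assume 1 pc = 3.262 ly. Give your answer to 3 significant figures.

p = 130.4 mas = 0.1304 arcsec.
d = 1/p = 1/0.1304 = 7.6687 pc.
In light-years: 7.6687 × 3.262 = 25.015 ly.

25.0 ly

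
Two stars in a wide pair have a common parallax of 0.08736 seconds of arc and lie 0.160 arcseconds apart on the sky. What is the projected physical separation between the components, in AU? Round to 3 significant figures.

d = 1/p = 1/0.08736″ = 11.447 pc.
At distance d (pc), an angle of θ arcsec spans θ·d AU: s = 0.160 × 11.447 = 1.8315 AU.

1.83 AU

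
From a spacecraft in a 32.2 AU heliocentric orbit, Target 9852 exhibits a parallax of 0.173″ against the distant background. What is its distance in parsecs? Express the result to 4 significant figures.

186.1 pc

With baseline B (in AU) and parallax p (in arcsec), d = B/p parsecs.
d = 32.2 / 0.173 = 186.13 pc.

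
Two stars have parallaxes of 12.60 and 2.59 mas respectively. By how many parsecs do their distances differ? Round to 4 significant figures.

306.7 pc

d_A = 1/0.01260″ = 79.365 pc; d_B = 1/0.002590″ = 386.1 pc.
|d_B − d_A| = |386.1 − 79.365| = 306.74 pc.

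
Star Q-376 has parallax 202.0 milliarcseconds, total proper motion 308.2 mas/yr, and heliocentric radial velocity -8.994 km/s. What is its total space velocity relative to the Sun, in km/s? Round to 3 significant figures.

11.5 km/s

d = 1/p = 1/0.2020″ = 4.9505 pc.
μ = 308.2 mas/yr = 0.3082 ″/yr.
v_t = 4.740 μ d = 4.740 × 0.3082 × 4.9505 = 7.232 km/s.
v = √(v_r² + v_t²) = √((-8.994)² + 7.232²) = √133.194 = 11.541 km/s.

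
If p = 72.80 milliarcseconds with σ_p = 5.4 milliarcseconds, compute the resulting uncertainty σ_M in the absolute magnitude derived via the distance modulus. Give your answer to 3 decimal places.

M = m − 5 log₁₀ d + 5 = m + 5 log₁₀ p + 5, so ∂M/∂p = 5/(p ln 10).
σ_M = (5/ln 10) · (σ_p/p) = 2.1715 × 5.4/72.80 = 2.1715 × 0.074176 = 0.16107.

σ_M = 0.161 mag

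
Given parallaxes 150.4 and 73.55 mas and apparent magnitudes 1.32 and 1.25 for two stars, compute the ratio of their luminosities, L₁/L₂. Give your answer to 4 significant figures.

L₁/L₂ = 0.2242

d₁ = 1/p₁ = 1/0.1504″ = 6.6489 pc; d₂ = 1/p₂ = 1/0.07355″ = 13.596 pc.
M₁ = m₁ − 5 log₁₀ d₁ + 5 = 1.32 − 4.1137 + 5 = 2.2063.
M₂ = 1.25 − 5.6671 + 5 = 0.5829.
L₁/L₂ = 10^(0.4(M₂ − M₁)) = 10^(0.4 × (-1.6234)) = 10^(-0.64936) = 0.2242.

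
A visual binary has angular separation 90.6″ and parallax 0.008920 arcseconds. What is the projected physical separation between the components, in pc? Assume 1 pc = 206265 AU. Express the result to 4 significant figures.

0.04924 pc

d = 1/p = 1/0.008920″ = 112.11 pc.
At distance d (pc), an angle of θ arcsec spans θ·d AU: s = 90.6 × 112.11 = 10157 AU.
= 10157 / 206265 = 0.049242 pc.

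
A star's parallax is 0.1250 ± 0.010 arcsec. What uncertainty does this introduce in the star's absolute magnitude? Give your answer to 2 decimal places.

σ_M = 0.17 mag

M = m − 5 log₁₀ d + 5 = m + 5 log₁₀ p + 5, so ∂M/∂p = 5/(p ln 10).
σ_M = (5/ln 10) · (σ_p/p) = 2.1715 × 0.010/0.1250 = 2.1715 × 0.08 = 0.17372.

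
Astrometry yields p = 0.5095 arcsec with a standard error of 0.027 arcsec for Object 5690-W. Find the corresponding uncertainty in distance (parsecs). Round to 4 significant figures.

d = 1/p, so σ_d = σ_p / p².
σ_d = 0.0270 / (0.5095)² = 0.0270 / 0.25959 = 0.10401 pc.

0.1040 pc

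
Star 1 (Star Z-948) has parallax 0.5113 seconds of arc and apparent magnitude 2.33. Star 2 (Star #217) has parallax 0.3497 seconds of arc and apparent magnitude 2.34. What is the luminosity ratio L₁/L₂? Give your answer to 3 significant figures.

L₁/L₂ = 0.472

d₁ = 1/p₁ = 1/0.5113″ = 1.9558 pc; d₂ = 1/p₂ = 1/0.3497″ = 2.8596 pc.
M₁ = m₁ − 5 log₁₀ d₁ + 5 = 2.33 − 1.4566 + 5 = 5.8734.
M₂ = 2.34 − 2.2815 + 5 = 5.0585.
L₁/L₂ = 10^(0.4(M₂ − M₁)) = 10^(0.4 × (-0.8149)) = 10^(-0.32596) = 0.47211.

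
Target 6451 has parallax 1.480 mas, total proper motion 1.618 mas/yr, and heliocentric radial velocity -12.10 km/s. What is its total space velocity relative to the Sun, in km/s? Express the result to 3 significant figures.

d = 1/p = 1/0.001480″ = 675.68 pc.
μ = 1.618 mas/yr = 0.001618 ″/yr.
v_t = 4.740 μ d = 4.740 × 0.001618 × 675.68 = 5.182 km/s.
v = √(v_r² + v_t²) = √((-12.10)² + 5.182²) = √173.263 = 13.163 km/s.

13.2 km/s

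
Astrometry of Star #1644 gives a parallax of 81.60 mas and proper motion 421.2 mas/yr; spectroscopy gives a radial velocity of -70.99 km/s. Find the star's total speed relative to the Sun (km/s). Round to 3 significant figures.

d = 1/p = 1/0.08160″ = 12.255 pc.
μ = 421.2 mas/yr = 0.4212 ″/yr.
v_t = 4.740 μ d = 4.740 × 0.4212 × 12.255 = 24.467 km/s.
v = √(v_r² + v_t²) = √((-70.99)² + 24.467²) = √5638.21 = 75.088 km/s.

75.1 km/s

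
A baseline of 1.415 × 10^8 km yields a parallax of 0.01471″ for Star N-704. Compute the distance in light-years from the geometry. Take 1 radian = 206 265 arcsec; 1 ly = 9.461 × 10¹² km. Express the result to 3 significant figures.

210 ly

θ = 0.01471″ = 0.01471/206265 = 7.1316 × 10^-8 rad.
d = B/θ = (1.415 × 10^8) / (7.1316 × 10^-8) = 1.9841 × 10^15 km = (1.9841 × 10^15) / (9.461 × 10^12) ly = 209.71 ly.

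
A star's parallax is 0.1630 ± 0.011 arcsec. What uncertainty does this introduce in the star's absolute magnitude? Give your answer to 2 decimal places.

M = m − 5 log₁₀ d + 5 = m + 5 log₁₀ p + 5, so ∂M/∂p = 5/(p ln 10).
σ_M = (5/ln 10) · (σ_p/p) = 2.1715 × 0.011/0.1630 = 2.1715 × 0.067485 = 0.14654.

σ_M = 0.15 mag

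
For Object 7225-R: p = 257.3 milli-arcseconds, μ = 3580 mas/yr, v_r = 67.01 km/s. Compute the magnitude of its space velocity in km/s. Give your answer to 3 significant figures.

94.0 km/s

d = 1/p = 1/0.2573″ = 3.8865 pc.
μ = 3580 mas/yr = 3.580 ″/yr.
v_t = 4.740 μ d = 4.740 × 3.580 × 3.8865 = 65.951 km/s.
v = √(v_r² + v_t²) = √(67.01² + 65.951²) = √8839.87 = 94.021 km/s.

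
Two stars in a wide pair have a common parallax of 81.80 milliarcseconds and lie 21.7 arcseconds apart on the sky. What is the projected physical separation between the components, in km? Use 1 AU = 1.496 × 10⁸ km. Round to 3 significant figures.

d = 1/p = 1/0.08180″ = 12.225 pc.
At distance d (pc), an angle of θ arcsec spans θ·d AU: s = 21.7 × 12.225 = 265.28 AU.
= 265.28 × 1.496 × 10⁸ km = 3.9686 × 10^10 km.

3.97 × 10^10 km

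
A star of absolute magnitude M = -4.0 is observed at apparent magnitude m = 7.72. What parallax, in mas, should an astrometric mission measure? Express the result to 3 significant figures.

0.453 mas

m − M = 7.72 − (-4.0) = 11.72.
d = 10^((m−M)/5 + 1) = 10^3.344 = 2208 pc.
p = 1/d = 1/2208 = 0.0004529 arcsec = 0.4529 mas.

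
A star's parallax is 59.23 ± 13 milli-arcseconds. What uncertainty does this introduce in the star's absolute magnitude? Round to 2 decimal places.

σ_M = 0.48 mag

M = m − 5 log₁₀ d + 5 = m + 5 log₁₀ p + 5, so ∂M/∂p = 5/(p ln 10).
σ_M = (5/ln 10) · (σ_p/p) = 2.1715 × 13/59.23 = 2.1715 × 0.21948 = 0.4766.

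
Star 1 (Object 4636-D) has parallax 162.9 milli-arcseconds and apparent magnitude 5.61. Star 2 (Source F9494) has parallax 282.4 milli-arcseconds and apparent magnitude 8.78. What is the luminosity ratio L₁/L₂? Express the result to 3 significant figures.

L₁/L₂ = 55.7

d₁ = 1/p₁ = 1/0.1629″ = 6.1387 pc; d₂ = 1/p₂ = 1/0.2824″ = 3.5411 pc.
M₁ = m₁ − 5 log₁₀ d₁ + 5 = 5.61 − 3.9404 + 5 = 6.6696.
M₂ = 8.78 − 2.7457 + 5 = 11.0343.
L₁/L₂ = 10^(0.4(M₂ − M₁)) = 10^(0.4 × 4.3647) = 10^1.74588 = 55.703.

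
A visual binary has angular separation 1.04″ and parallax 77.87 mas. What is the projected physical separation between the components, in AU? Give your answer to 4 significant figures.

13.36 AU

d = 1/p = 1/0.07787″ = 12.842 pc.
At distance d (pc), an angle of θ arcsec spans θ·d AU: s = 1.04 × 12.842 = 13.356 AU.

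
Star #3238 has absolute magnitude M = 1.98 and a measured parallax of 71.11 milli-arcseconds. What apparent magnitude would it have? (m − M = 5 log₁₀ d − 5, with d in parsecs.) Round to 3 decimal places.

m = 2.720

d = 1/p = 1/0.07111″ = 14.063 pc.
m − M = 5 log₁₀ d − 5 = 5 log₁₀(14.063) − 5 = 5.7404 − 5 = 0.7404.
m = M + (m − M) = 1.98 + 0.7404 = 2.720.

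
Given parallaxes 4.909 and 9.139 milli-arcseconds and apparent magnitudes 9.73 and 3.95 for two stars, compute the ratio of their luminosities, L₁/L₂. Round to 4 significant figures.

d₁ = 1/p₁ = 1/0.004909″ = 203.71 pc; d₂ = 1/p₂ = 1/0.009139″ = 109.42 pc.
M₁ = m₁ − 5 log₁₀ d₁ + 5 = 9.73 − 11.5451 + 5 = 3.1849.
M₂ = 3.95 − 10.1955 + 5 = -1.2455.
L₁/L₂ = 10^(0.4(M₂ − M₁)) = 10^(0.4 × (-4.4304)) = 10^(-1.77216) = 0.016898.

L₁/L₂ = 0.01690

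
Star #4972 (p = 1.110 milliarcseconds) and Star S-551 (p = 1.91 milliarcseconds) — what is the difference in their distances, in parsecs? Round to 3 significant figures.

377 pc

d_A = 1/0.001110″ = 900.9 pc; d_B = 1/0.001910″ = 523.56 pc.
|d_B − d_A| = |523.56 − 900.9| = 377.34 pc.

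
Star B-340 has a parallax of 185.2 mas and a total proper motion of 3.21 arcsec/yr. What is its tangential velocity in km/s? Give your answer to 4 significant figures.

82.16 km/s

d = 1/p = 1/0.1852″ = 5.3996 pc.
v_t = 4.74 × μ × d = 4.74 × 3.21 × 5.3996 = 82.157 km/s.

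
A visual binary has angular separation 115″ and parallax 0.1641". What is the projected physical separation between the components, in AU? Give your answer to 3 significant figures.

d = 1/p = 1/0.1641″ = 6.0938 pc.
At distance d (pc), an angle of θ arcsec spans θ·d AU: s = 115 × 6.0938 = 700.79 AU.

701 AU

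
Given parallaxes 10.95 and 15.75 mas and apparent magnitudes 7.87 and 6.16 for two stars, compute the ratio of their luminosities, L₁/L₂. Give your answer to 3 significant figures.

L₁/L₂ = 0.428

d₁ = 1/p₁ = 1/0.01095″ = 91.324 pc; d₂ = 1/p₂ = 1/0.01575″ = 63.492 pc.
M₁ = m₁ − 5 log₁₀ d₁ + 5 = 7.87 − 9.8029 + 5 = 3.0671.
M₂ = 6.16 − 9.0136 + 5 = 2.1464.
L₁/L₂ = 10^(0.4(M₂ − M₁)) = 10^(0.4 × (-0.9207)) = 10^(-0.36828) = 0.42827.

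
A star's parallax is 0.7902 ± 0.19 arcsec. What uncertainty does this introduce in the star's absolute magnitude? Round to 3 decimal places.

M = m − 5 log₁₀ d + 5 = m + 5 log₁₀ p + 5, so ∂M/∂p = 5/(p ln 10).
σ_M = (5/ln 10) · (σ_p/p) = 2.1715 × 0.19/0.7902 = 2.1715 × 0.24045 = 0.52214.

σ_M = 0.522 mag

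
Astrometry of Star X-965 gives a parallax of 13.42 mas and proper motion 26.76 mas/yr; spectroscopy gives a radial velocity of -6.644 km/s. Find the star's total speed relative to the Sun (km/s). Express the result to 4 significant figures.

d = 1/p = 1/0.01342″ = 74.516 pc.
μ = 26.76 mas/yr = 0.02676 ″/yr.
v_t = 4.740 μ d = 4.740 × 0.02676 × 74.516 = 9.4518 km/s.
v = √(v_r² + v_t²) = √((-6.644)² + 9.4518²) = √133.479 = 11.553 km/s.

11.55 km/s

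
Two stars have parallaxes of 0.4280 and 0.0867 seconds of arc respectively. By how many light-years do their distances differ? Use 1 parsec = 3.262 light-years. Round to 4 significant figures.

30.00 ly

d_A = 1/0.4280″ = 2.3364 pc; d_B = 1/0.08670″ = 11.534 pc.
|d_B − d_A| = |11.534 − 2.3364| = 9.1976 pc = 9.1976 × 3.262 ly = 30.003 ly.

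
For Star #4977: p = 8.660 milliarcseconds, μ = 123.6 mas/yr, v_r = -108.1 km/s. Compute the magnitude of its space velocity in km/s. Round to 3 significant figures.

d = 1/p = 1/0.008660″ = 115.47 pc.
μ = 123.6 mas/yr = 0.1236 ″/yr.
v_t = 4.740 μ d = 4.740 × 0.1236 × 115.47 = 67.65 km/s.
v = √(v_r² + v_t²) = √((-108.1)² + 67.65²) = √16262.1 = 127.52 km/s.

128 km/s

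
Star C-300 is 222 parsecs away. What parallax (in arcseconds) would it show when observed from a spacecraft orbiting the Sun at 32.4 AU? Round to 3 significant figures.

p (arcsec) = B (AU) / d (pc).
p = 32.4 / 222 = 0.14595 arcsec.

0.146 arcsec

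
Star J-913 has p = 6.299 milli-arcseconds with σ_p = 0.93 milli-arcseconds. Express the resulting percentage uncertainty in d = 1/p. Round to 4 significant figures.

14.76%

For d = 1/p, |σ_d/d| = |σ_p/p|.
σ_p/p = 0.93 / 6.299 = 0.14764 = 14.764%.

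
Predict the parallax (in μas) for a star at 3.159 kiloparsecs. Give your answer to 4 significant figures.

316.6 μas

d = 3.159 kpc = 3159 pc.
p = 1/d = 1/3159 = 0.00031656 arcsec.
= 0.00031656 × 10⁶ = 316.56 μas.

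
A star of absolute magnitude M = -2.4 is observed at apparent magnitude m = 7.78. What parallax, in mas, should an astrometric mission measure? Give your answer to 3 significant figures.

0.920 mas

m − M = 7.78 − (-2.4) = 10.18.
d = 10^((m−M)/5 + 1) = 10^3.036 = 1086.4 pc.
p = 1/d = 1/1086.4 = 0.00092047 arcsec = 0.92047 mas.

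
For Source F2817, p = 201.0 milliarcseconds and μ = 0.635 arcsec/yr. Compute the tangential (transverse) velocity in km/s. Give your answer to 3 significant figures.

d = 1/p = 1/0.2010″ = 4.9751 pc.
v_t = 4.74 × μ × d = 4.74 × 0.635 × 4.9751 = 14.975 km/s.

15.0 km/s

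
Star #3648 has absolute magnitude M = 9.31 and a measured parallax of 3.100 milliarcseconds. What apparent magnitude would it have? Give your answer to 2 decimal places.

m = 16.85

d = 1/p = 1/0.003100″ = 322.58 pc.
m − M = 5 log₁₀ d − 5 = 5 log₁₀(322.58) − 5 = 12.5432 − 5 = 7.5432.
m = M + (m − M) = 9.31 + 7.5432 = 16.85.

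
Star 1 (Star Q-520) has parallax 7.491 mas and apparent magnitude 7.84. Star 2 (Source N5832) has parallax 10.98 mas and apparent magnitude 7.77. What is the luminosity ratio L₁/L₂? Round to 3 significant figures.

L₁/L₂ = 2.01

d₁ = 1/p₁ = 1/0.007491″ = 133.49 pc; d₂ = 1/p₂ = 1/0.01098″ = 91.075 pc.
M₁ = m₁ − 5 log₁₀ d₁ + 5 = 7.84 − 10.6272 + 5 = 2.2128.
M₂ = 7.77 − 9.7970 + 5 = 2.9730.
L₁/L₂ = 10^(0.4(M₂ − M₁)) = 10^(0.4 × 0.7602) = 10^0.30408 = 2.0141.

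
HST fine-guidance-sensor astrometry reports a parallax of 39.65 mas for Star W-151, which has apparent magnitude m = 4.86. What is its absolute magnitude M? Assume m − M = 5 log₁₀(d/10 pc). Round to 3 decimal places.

M = 2.851

d = 1/p = 1/0.03965″ = 25.221 pc.
m − M = 5 log₁₀(25.221) − 5 = 7.0088 − 5 = 2.0088.
M = m − (m − M) = 4.86 − 2.0088 = 2.851.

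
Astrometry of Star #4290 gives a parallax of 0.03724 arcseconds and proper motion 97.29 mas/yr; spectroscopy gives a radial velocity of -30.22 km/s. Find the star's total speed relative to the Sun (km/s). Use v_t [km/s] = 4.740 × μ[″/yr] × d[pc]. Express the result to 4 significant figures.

32.66 km/s

d = 1/p = 1/0.03724″ = 26.853 pc.
μ = 97.29 mas/yr = 0.09729 ″/yr.
v_t = 4.740 μ d = 4.740 × 0.09729 × 26.853 = 12.383 km/s.
v = √(v_r² + v_t²) = √((-30.22)² + 12.383²) = √1066.59 = 32.659 km/s.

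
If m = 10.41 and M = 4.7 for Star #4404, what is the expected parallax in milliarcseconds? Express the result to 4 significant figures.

7.211 mas

m − M = 10.41 − 4.7 = 5.71.
d = 10^((m−M)/5 + 1) = 10^2.142 = 138.68 pc.
p = 1/d = 1/138.68 = 0.0072108 arcsec = 7.2108 mas.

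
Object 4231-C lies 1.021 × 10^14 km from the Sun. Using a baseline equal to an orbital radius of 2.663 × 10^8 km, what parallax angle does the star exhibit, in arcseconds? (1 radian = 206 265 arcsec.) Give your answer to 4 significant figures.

0.5380 arcsec

θ ≈ B/d = (2.663 × 10^8) / (1.021 × 10^14) = 2.6082 × 10^-6 rad.
In arcseconds: 2.6082 × 10^-6 × 206265 = 0.53798″.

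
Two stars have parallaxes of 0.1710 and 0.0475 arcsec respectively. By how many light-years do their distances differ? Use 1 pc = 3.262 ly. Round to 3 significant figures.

49.6 ly

d_A = 1/0.1710″ = 5.848 pc; d_B = 1/0.04750″ = 21.053 pc.
|d_B − d_A| = |21.053 − 5.848| = 15.205 pc = 15.205 × 3.262 ly = 49.599 ly.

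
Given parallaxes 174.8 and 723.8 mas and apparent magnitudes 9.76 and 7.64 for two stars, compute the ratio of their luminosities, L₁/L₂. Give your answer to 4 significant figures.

L₁/L₂ = 2.433

d₁ = 1/p₁ = 1/0.1748″ = 5.7208 pc; d₂ = 1/p₂ = 1/0.7238″ = 1.3816 pc.
M₁ = m₁ − 5 log₁₀ d₁ + 5 = 9.76 − 3.7873 + 5 = 10.9727.
M₂ = 7.64 − 0.7019 + 5 = 11.9381.
L₁/L₂ = 10^(0.4(M₂ − M₁)) = 10^(0.4 × 0.9654) = 10^0.38616 = 2.4331.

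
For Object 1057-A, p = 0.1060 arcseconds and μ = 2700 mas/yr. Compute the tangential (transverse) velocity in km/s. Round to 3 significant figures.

d = 1/p = 1/0.1060″ = 9.434 pc.
μ = 2700 mas/yr = 2.70 ″/yr.
v_t = 4.74 × μ × d = 4.74 × 2.70 × 9.434 = 120.74 km/s.

121 km/s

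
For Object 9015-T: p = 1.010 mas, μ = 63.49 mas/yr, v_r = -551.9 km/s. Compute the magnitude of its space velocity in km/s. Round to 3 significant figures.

d = 1/p = 1/0.001010″ = 990.1 pc.
μ = 63.49 mas/yr = 0.06349 ″/yr.
v_t = 4.740 μ d = 4.740 × 0.06349 × 990.1 = 297.96 km/s.
v = √(v_r² + v_t²) = √((-551.9)² + 297.96²) = √393374 = 627.2 km/s.

627 km/s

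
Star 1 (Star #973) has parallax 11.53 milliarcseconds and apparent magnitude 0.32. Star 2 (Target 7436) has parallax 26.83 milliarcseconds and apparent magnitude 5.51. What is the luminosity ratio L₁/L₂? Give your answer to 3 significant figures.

L₁/L₂ = 645

d₁ = 1/p₁ = 1/0.01153″ = 86.73 pc; d₂ = 1/p₂ = 1/0.02683″ = 37.272 pc.
M₁ = m₁ − 5 log₁₀ d₁ + 5 = 0.32 − 9.6908 + 5 = -4.3708.
M₂ = 5.51 − 7.8569 + 5 = 2.6531.
L₁/L₂ = 10^(0.4(M₂ − M₁)) = 10^(0.4 × 7.0239) = 10^2.80956 = 645.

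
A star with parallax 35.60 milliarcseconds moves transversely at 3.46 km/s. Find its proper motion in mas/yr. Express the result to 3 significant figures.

d = 1/p = 1/0.03560″ = 28.09 pc.
μ = v_t / (4.74 d) = 3.46 / (4.74 × 28.09) = 3.46 / 133.15 = 0.025986 ″/yr = 25.986 mas/yr.

26.0 mas/yr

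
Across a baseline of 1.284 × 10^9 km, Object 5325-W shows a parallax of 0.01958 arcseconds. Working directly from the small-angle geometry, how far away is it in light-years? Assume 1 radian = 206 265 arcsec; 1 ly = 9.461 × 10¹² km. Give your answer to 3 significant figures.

1430 ly

θ = 0.01958″ = 0.01958/206265 = 9.4926 × 10^-8 rad.
d = B/θ = (1.284 × 10^9) / (9.4926 × 10^-8) = 1.3526 × 10^16 km = (1.3526 × 10^16) / (9.461 × 10^12) ly = 1429.7 ly.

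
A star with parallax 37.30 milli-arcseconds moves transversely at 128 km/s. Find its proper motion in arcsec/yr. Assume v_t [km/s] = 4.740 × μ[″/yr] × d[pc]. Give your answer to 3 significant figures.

1.01 arcsec/yr

d = 1/p = 1/0.03730″ = 26.81 pc.
μ = v_t / (4.74 d) = 128 / (4.74 × 26.81) = 128 / 127.08 = 1.0072 ″/yr.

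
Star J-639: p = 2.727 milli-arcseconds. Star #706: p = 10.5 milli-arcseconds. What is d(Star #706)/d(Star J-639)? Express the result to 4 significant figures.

Since d = 1/p, d_B/d_A = p_A/p_B.
= 2.727 / 10.5 = 0.25971.

0.2597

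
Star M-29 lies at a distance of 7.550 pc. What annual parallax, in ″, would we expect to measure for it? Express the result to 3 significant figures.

0.132 ″

p = 1/d = 1/7.55 = 0.13245 arcsec.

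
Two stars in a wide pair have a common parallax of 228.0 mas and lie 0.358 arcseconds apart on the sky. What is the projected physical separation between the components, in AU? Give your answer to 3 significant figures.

1.57 AU

d = 1/p = 1/0.2280″ = 4.386 pc.
At distance d (pc), an angle of θ arcsec spans θ·d AU: s = 0.358 × 4.386 = 1.5702 AU.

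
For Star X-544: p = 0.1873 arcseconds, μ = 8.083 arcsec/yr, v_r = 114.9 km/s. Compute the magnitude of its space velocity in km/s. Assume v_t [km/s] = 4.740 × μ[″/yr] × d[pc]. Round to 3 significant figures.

d = 1/p = 1/0.1873″ = 5.339 pc.
v_t = 4.740 μ d = 4.740 × 8.083 × 5.339 = 204.56 km/s.
v = √(v_r² + v_t²) = √(114.9² + 204.56²) = √55046.8 = 234.62 km/s.

235 km/s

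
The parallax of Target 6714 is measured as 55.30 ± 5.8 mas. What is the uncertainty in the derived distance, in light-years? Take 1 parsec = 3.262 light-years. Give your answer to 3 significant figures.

d = 1/p, so σ_d = σ_p / p².
σ_d = 0.00580 / (0.05530)² = 0.00580 / 0.0030581 = 1.8966 pc = 1.8966 × 3.262 ly = 6.1867 ly.

6.19 ly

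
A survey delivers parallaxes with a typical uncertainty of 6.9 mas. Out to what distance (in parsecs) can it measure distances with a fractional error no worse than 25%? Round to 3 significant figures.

σ_d/d = σ_p/p, so the condition is σ_p/p ≤ 0.25, i.e. p ≥ σ_p/0.25.
p_min = 6.9/0.25 = 27.6 mas = 0.0276 arcsec.
d_max = 1/p_min = 1/0.0276 = 36.232 pc.

36.2 pc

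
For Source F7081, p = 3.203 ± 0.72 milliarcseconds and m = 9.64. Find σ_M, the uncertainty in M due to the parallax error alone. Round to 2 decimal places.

σ_M = 0.49 mag

M = m − 5 log₁₀ d + 5 = m + 5 log₁₀ p + 5, so ∂M/∂p = 5/(p ln 10).
σ_M = (5/ln 10) · (σ_p/p) = 2.1715 × 0.72/3.203 = 2.1715 × 0.22479 = 0.48813.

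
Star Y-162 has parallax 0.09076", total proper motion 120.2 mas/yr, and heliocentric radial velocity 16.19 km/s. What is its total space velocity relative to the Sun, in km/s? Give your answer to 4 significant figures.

17.36 km/s

d = 1/p = 1/0.09076″ = 11.018 pc.
μ = 120.2 mas/yr = 0.1202 ″/yr.
v_t = 4.740 μ d = 4.740 × 0.1202 × 11.018 = 6.2775 km/s.
v = √(v_r² + v_t²) = √(16.19² + 6.2775²) = √301.523 = 17.364 km/s.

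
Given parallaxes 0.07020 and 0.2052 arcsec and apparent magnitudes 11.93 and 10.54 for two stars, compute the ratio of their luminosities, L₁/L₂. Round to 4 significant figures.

L₁/L₂ = 2.375

d₁ = 1/p₁ = 1/0.07020″ = 14.245 pc; d₂ = 1/p₂ = 1/0.2052″ = 4.8733 pc.
M₁ = m₁ − 5 log₁₀ d₁ + 5 = 11.93 − 5.7683 + 5 = 11.1617.
M₂ = 10.54 − 3.4391 + 5 = 12.1009.
L₁/L₂ = 10^(0.4(M₂ − M₁)) = 10^(0.4 × 0.9392) = 10^0.37568 = 2.3751.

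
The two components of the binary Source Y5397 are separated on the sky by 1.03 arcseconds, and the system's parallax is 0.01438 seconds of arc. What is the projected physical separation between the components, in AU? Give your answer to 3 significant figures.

d = 1/p = 1/0.01438″ = 69.541 pc.
At distance d (pc), an angle of θ arcsec spans θ·d AU: s = 1.03 × 69.541 = 71.627 AU.

71.6 AU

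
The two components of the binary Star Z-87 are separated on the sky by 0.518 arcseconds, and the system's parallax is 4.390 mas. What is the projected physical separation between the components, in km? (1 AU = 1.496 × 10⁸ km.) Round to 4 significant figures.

d = 1/p = 1/0.004390″ = 227.79 pc.
At distance d (pc), an angle of θ arcsec spans θ·d AU: s = 0.518 × 227.79 = 118 AU.
= 118 × 1.496 × 10⁸ km = 1.7653 × 10^10 km.

1.765 × 10^10 km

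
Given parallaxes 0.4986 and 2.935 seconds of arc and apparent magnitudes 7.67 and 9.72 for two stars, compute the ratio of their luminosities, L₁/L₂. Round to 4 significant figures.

d₁ = 1/p₁ = 1/0.4986″ = 2.0056 pc; d₂ = 1/p₂ = 1/2.935″ = 0.34072 pc.
M₁ = m₁ − 5 log₁₀ d₁ + 5 = 7.67 − 1.5112 + 5 = 11.1588.
M₂ = 9.72 − (-2.3380) + 5 = 17.0580.
L₁/L₂ = 10^(0.4(M₂ − M₁)) = 10^(0.4 × 5.8992) = 10^2.35968 = 228.92.

L₁/L₂ = 228.9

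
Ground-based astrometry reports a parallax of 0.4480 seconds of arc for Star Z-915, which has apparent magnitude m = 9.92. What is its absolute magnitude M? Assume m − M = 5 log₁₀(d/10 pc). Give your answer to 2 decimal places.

M = 13.18

d = 1/p = 1/0.4480″ = 2.2321 pc.
m − M = 5 log₁₀(2.2321) − 5 = 1.7436 − 5 = -3.2564.
M = m − (m − M) = 9.92 − (-3.2564) = 13.18.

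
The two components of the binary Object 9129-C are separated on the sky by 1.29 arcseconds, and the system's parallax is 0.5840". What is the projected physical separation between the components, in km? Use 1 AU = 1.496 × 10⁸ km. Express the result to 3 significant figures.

3.30 × 10^8 km

d = 1/p = 1/0.5840″ = 1.7123 pc.
At distance d (pc), an angle of θ arcsec spans θ·d AU: s = 1.29 × 1.7123 = 2.2089 AU.
= 2.2089 × 1.496 × 10⁸ km = 3.3045 × 10^8 km.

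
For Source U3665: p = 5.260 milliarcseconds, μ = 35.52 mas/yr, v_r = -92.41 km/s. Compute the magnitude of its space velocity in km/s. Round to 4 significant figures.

97.80 km/s

d = 1/p = 1/0.005260″ = 190.11 pc.
μ = 35.52 mas/yr = 0.03552 ″/yr.
v_t = 4.740 μ d = 4.740 × 0.03552 × 190.11 = 32.008 km/s.
v = √(v_r² + v_t²) = √((-92.41)² + 32.008²) = √9564.12 = 97.796 km/s.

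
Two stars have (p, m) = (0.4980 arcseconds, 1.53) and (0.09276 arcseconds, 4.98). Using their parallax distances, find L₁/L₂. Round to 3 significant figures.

d₁ = 1/p₁ = 1/0.4980″ = 2.008 pc; d₂ = 1/p₂ = 1/0.09276″ = 10.781 pc.
M₁ = m₁ − 5 log₁₀ d₁ + 5 = 1.53 − 1.5138 + 5 = 5.0162.
M₂ = 4.98 − 5.1633 + 5 = 4.8167.
L₁/L₂ = 10^(0.4(M₂ − M₁)) = 10^(0.4 × (-0.1995)) = 10^(-0.07980) = 0.83215.

L₁/L₂ = 0.832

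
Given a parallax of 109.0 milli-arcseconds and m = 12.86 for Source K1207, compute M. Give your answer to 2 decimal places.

d = 1/p = 1/0.1090″ = 9.1743 pc.
m − M = 5 log₁₀(9.1743) − 5 = 4.8129 − 5 = -0.1871.
M = m − (m − M) = 12.86 − (-0.1871) = 13.05.

M = 13.05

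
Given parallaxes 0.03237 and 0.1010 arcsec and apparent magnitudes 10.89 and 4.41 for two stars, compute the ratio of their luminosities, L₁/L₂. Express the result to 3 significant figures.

L₁/L₂ = 0.0249

d₁ = 1/p₁ = 1/0.03237″ = 30.893 pc; d₂ = 1/p₂ = 1/0.1010″ = 9.901 pc.
M₁ = m₁ − 5 log₁₀ d₁ + 5 = 10.89 − 7.4493 + 5 = 8.4407.
M₂ = 4.41 − 4.9784 + 5 = 4.4316.
L₁/L₂ = 10^(0.4(M₂ − M₁)) = 10^(0.4 × (-4.0091)) = 10^(-1.60364) = 0.024909.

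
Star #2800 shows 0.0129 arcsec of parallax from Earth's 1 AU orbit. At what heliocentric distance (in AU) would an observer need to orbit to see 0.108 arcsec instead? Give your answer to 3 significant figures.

8.37 AU

Parallax scales linearly with baseline: p ∝ B, so B = p_target / p_Earth × 1 AU.
B = 0.108 / 0.0129 = 8.3721 AU.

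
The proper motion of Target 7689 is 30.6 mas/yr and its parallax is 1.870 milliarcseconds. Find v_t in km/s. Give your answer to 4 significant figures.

d = 1/p = 1/0.001870″ = 534.76 pc.
μ = 30.6 mas/yr = 0.0306 ″/yr.
v_t = 4.74 × μ × d = 4.74 × 0.0306 × 534.76 = 77.564 km/s.

77.56 km/s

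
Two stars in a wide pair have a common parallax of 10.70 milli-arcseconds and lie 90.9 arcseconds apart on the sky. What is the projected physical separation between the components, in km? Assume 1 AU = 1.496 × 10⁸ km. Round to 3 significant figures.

1.27 × 10^12 km

d = 1/p = 1/0.01070″ = 93.458 pc.
At distance d (pc), an angle of θ arcsec spans θ·d AU: s = 90.9 × 93.458 = 8495.3 AU.
= 8495.3 × 1.496 × 10⁸ km = 1.2709 × 10^12 km.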